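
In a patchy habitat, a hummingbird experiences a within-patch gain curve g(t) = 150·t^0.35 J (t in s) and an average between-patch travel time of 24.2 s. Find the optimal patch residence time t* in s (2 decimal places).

By the marginal value theorem, leave when the instantaneous gain rate g'(t) equals the habitat-wide average g(t)/(T + t).
g'(t) = 0.35·150·t^-0.65. Setting 0.35·150·t^-0.65 = 150·t^0.35/(24.2+t) gives 0.35(24.2+t) = t, so 0.65·t = 0.35×24.2.
t* = 0.35×24.2/0.65 = 13.03 s.

13.03 s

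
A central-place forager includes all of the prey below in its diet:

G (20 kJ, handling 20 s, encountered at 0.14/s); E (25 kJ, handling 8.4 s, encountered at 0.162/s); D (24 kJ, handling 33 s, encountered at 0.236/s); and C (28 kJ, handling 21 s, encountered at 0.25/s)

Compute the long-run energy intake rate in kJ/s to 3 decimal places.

1.072 kJ/s

R = Σλ_iE_i / (1 + Σλ_ih_i)
Numerator: 0.14×20 + 0.162×25 + 0.236×24 + 0.25×28 = 19.51
Denominator: 1 + 0.14×20 + 0.162×8.4 + 0.236×33 + 0.25×21 = 18.2
R = 19.51/18.2 = 1.072 kJ/s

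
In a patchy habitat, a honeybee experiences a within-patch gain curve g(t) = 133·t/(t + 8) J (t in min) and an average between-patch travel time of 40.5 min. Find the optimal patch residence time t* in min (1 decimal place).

18.0 min

By the marginal value theorem, leave when the instantaneous gain rate g'(t) equals the habitat-wide average g(t)/(T + t).
g'(t) = 133·8/(t + 8)². Setting 133·8/(t+8)² = 133t/[(t+8)(40.5+t)] gives 8(40.5+t) = t(t+8), so t² = 8×40.5 = 324.
t* = √324 = 18 min.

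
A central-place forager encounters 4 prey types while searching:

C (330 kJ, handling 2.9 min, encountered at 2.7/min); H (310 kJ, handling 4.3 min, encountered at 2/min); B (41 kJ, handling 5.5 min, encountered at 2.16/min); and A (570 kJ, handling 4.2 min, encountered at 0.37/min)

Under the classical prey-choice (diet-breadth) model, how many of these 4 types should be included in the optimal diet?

E/h in descending order: A 136, C 114, H 72.1, B 7.45 kJ/min. The optimal diet is the largest prefix of this list for which every included type satisfies E_i/h_i > R on the types above it.
Rate on top 1: 82.58. C: 114 > 82.58 → include.
Rate on top 2: 106.1. H: 72.1 < 106.1 → exclude; stop.
Optimal diet: A, C — 2 of 4 types.

2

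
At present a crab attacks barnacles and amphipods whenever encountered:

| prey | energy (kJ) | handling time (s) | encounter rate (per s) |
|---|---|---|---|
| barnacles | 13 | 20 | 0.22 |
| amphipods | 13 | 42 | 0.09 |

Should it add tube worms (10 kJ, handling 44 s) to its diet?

On barnacles and amphipods alone, R = ΣλE/(1+Σλh) = 4.03/9.18 = 0.439 kJ/s.
Profitability of tube worms: 10/44 = 0.2273 kJ/s.
0.2273 < 0.439, so adding tube worms would lower the average — exclude it.

No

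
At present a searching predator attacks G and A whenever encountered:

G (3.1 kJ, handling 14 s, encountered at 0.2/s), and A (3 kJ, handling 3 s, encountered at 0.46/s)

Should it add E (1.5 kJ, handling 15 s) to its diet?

No

Intake rate on the current diet: R = (0.2×3.1 + 0.46×3) / (1 + 0.2×14 + 0.46×3) = 2/5.18 = 0.3861 kJ/s.
E: E/h = 1.5/15 = 0.1 kJ/s.
0.1 < 0.3861, so adding E would lower the average — exclude it.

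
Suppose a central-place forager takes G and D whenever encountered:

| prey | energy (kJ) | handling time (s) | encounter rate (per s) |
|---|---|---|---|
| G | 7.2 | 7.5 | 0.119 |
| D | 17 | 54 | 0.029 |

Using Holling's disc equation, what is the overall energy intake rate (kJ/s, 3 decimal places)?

0.390 kJ/s

R = Σλ_iE_i / (1 + Σλ_ih_i)
Numerator: 0.119×7.2 + 0.029×17 = 1.35
Denominator: 1 + 0.119×7.5 + 0.029×54 = 3.458
R = 1.35/3.458 = 0.3903 kJ/s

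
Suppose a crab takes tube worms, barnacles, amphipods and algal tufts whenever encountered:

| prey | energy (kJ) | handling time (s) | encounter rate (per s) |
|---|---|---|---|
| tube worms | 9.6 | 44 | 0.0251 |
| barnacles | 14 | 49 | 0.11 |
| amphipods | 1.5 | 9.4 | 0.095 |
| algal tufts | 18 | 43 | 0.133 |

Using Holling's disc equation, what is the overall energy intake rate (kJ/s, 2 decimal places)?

R = (0.0251×9.6 + 0.11×14 + 0.095×1.5 + 0.133×18) / (1 + 0.0251×44 + 0.11×49 + 0.095×9.4 + 0.133×43) = 4.317/14.11 = 0.3061 kJ/s.

0.31 kJ/s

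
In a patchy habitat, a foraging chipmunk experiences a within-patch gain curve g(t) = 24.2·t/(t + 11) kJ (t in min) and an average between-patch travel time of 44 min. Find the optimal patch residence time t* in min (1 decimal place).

Optimal t* satisfies g'(t*) = g(t*)/(T + t*).
g'(t) = 24.2·11/(t + 11)². Setting 24.2·11/(t+11)² = 24.2t/[(t+11)(44+t)] gives 11(44+t) = t(t+11), so t² = 11×44 = 484.
t* = √484 = 22 min.

22.0 min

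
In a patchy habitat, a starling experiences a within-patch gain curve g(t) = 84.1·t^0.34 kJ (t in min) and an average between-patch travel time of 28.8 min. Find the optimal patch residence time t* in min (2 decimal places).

14.84 min

Optimal t* satisfies g'(t*) = g(t*)/(T + t*).
g'(t) = 0.34·84.1·t^-0.66. Setting 0.34·84.1·t^-0.66 = 84.1·t^0.34/(28.8+t) gives 0.34(28.8+t) = t, so 0.66·t = 0.34×28.8.
t* = 0.34×28.8/0.66 = 14.84 min.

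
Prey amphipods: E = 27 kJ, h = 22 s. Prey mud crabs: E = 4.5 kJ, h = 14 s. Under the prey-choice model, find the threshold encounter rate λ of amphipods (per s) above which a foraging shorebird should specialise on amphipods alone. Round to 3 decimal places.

0.016 per s

The zero-one rule: include mud crabs iff E₂/h₂ > λE₁/(1+λh₁). Equality gives the switch point.
λE₁h₂ = E₂ + λE₂h₁ ⇒ λ = E₂/(E₁h₂ − E₂h₁) = 4.5/(378 − 99) = 0.01613 per s.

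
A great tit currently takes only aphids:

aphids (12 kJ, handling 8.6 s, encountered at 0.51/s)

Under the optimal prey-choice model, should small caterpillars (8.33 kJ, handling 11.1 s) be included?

No

Intake rate on the current diet: R = (0.51×12) / (1 + 0.51×8.6) = 6.12/5.386 = 1.136 kJ/s.
small caterpillars: E/h = 8.33/11.1 = 0.7505 kJ/s.
Since 0.7505 < R, time spent handling small caterpillars is better spent searching.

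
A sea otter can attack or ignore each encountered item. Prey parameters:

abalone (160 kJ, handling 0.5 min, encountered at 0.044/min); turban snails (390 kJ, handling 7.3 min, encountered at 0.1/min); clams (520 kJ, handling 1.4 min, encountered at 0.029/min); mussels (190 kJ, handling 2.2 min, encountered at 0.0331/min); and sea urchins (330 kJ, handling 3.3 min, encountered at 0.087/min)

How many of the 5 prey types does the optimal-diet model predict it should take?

E/h in descending order: clams 371, abalone 320, sea urchins 100, mussels 86.4, turban snails 53.4 kJ/min. The optimal diet is the largest prefix of this list for which every included type satisfies E_i/h_i > R on the types above it.
Rate on top 1: 14.49. abalone: 320 > 14.49 → include.
Rate on top 2: 20.82. sea urchins: 100 > 20.82 → include.
Rate on top 3: 37.66. mussels: 86.4 > 37.66 → include.
Rate on top 4: 40.15. turban snails: 53.4 > 40.15 → include.
Optimal diet: clams, abalone, sea urchins, mussels, turban snails — 5 of 5 types.

5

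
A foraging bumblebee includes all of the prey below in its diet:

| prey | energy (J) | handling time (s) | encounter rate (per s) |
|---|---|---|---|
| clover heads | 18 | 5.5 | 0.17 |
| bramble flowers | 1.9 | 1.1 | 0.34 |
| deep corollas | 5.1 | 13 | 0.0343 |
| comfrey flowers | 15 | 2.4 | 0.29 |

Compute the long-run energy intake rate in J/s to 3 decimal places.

2.385 J/s

R = (0.17×18 + 0.34×1.9 + 0.0343×5.1 + 0.29×15) / (1 + 0.17×5.5 + 0.34×1.1 + 0.0343×13 + 0.29×2.4) = 8.231/3.451 = 2.385 J/s.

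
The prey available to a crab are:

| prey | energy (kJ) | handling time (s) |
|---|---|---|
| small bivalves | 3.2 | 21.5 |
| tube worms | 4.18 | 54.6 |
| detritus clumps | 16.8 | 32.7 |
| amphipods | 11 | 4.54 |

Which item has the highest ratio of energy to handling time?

In descending order of E/h:
amphipods: 11/4.54 = 2.42 kJ/s
detritus clumps: 16.8/32.7 = 0.514 kJ/s
small bivalves: 3.2/21.5 = 0.149 kJ/s
tube worms: 4.18/54.6 = 0.0766 kJ/s

amphipods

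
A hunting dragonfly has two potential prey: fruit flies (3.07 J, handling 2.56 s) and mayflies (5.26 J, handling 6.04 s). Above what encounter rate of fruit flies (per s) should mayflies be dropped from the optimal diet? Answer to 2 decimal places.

1.04 per s

At the threshold, the rate on fruit flies alone equals the profitability of mayflies: λ·3.07/(1 + λ·2.56) = 5.26/6.04 = 0.8709.
Rearranging, λ(3.07 − 0.8709×2.56) = 0.8709, so λ = 0.8709/0.8406 = 1.036 per s.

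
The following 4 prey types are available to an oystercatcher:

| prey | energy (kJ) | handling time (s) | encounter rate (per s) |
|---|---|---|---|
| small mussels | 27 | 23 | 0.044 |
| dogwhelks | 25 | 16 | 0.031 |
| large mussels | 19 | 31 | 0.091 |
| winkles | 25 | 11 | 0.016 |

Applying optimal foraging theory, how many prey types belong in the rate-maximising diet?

E/h in descending order: winkles 2.27, dogwhelks 1.56, small mussels 1.17, large mussels 0.613 kJ/s. The optimal diet is the largest prefix of this list for which every included type satisfies E_i/h_i > R on the types above it.
Rate on top 1: 0.3401. dogwhelks: 1.56 > 0.3401 → include.
Rate on top 2: 0.7028. small mussels: 1.17 > 0.7028 → include.
Rate on top 3: 0.8804. large mussels: 0.613 < 0.8804 → exclude; stop.
Optimal diet: winkles, dogwhelks, small mussels — 3 of 4 types.

3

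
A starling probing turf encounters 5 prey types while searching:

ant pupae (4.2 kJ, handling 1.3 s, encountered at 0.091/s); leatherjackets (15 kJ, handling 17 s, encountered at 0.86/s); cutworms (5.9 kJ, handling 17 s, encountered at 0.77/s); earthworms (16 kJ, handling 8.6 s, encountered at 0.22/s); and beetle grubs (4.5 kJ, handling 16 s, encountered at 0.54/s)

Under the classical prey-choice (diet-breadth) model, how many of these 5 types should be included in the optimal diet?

2

Rank by E/h (kJ/s): ant pupae 3.23, earthworms 1.86, leatherjackets 0.882, cutworms 0.347, beetle grubs 0.281. Include each in turn until the next type's E/h falls below the running intake rate.
Rate on top 1: 0.3418. earthworms: 1.86 > 0.3418 → include.
Rate on top 2: 1.296. leatherjackets: 0.882 < 1.296 → exclude; stop.
Optimal diet: ant pupae, earthworms — 2 of 5 types.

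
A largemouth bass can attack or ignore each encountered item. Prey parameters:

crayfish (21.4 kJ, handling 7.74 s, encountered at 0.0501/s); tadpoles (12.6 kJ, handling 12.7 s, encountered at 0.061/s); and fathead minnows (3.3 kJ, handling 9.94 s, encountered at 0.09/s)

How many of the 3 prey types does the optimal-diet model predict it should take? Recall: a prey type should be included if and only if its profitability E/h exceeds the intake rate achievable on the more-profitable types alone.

E/h in descending order: crayfish 2.76, tadpoles 0.992, fathead minnows 0.332 kJ/s. The optimal diet is the largest prefix of this list for which every included type satisfies E_i/h_i > R on the types above it.
Rate on top 1: 0.7726. tadpoles: 0.992 > 0.7726 → include.
Rate on top 2: 0.8512. fathead minnows: 0.332 < 0.8512 → exclude; stop.
Optimal diet: crayfish, tadpoles — 2 of 3 types.

2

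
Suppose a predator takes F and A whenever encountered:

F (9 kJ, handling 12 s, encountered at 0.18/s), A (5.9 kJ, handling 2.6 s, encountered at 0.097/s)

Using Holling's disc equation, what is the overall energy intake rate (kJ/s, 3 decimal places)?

0.642 kJ/s

R = Σλ_iE_i / (1 + Σλ_ih_i)
Numerator: 0.18×9 + 0.097×5.9 = 2.192
Denominator: 1 + 0.18×12 + 0.097×2.6 = 3.412
R = 2.192/3.412 = 0.6425 kJ/s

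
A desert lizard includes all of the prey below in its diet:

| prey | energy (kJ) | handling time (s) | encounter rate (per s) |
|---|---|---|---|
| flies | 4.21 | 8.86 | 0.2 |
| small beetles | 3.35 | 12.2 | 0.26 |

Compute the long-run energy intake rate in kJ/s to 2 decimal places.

0.29 kJ/s

Energy encountered per unit search time: 0.2×4.21 + 0.26×3.35 = 1.713 kJ/s.
Handling time per unit search time: 0.2×8.86 + 0.26×12.2 = 4.944.
Rate = 1.713/(1 + 4.944) = 0.2882 kJ/s.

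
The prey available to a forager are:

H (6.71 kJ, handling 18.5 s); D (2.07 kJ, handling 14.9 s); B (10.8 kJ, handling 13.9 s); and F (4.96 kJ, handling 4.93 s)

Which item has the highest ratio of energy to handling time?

F

In descending order of E/h:
F: 4.96/4.93 = 1.01 kJ/s
B: 10.8/13.9 = 0.777 kJ/s
H: 6.71/18.5 = 0.363 kJ/s
D: 2.07/14.9 = 0.139 kJ/s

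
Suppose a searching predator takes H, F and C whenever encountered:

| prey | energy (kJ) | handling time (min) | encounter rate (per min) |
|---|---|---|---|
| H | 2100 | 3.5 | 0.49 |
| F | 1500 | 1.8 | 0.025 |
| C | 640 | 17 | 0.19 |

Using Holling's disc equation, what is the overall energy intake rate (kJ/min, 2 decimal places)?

198.35 kJ/min

R = (0.49×2100 + 0.025×1500 + 0.19×640) / (1 + 0.49×3.5 + 0.025×1.8 + 0.19×17) = 1188/5.99 = 198.3 kJ/min.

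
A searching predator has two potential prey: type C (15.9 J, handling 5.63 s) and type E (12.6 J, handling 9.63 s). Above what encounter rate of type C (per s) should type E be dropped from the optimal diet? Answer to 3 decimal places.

0.153 per s

At the threshold, the rate on type C alone equals the profitability of type E: λ·15.9/(1 + λ·5.63) = 12.6/9.63 = 1.308.
Rearranging, λ(15.9 − 1.308×5.63) = 1.308, so λ = 1.308/8.534 = 0.1533 per s.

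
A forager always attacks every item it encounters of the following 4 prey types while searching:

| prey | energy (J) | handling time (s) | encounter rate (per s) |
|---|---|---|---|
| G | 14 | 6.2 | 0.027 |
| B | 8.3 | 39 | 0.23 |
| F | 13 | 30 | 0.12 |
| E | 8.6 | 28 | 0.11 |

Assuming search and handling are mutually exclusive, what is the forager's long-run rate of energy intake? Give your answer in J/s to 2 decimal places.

0.29 J/s

R = (0.027×14 + 0.23×8.3 + 0.12×13 + 0.11×8.6) / (1 + 0.027×6.2 + 0.23×39 + 0.12×30 + 0.11×28) = 4.793/16.82 = 0.285 J/s.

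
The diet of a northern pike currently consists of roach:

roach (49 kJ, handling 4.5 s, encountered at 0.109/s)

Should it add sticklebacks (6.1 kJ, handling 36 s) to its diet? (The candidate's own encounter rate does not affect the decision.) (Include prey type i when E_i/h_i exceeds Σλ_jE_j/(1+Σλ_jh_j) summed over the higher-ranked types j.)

No

On roach alone, R = ΣλE/(1+Σλh) = 5.341/1.49 = 3.583 kJ/s.
Profitability of sticklebacks: 6.1/36 = 0.1694 kJ/s.
Since 0.1694 < R, time spent handling sticklebacks is better spent searching.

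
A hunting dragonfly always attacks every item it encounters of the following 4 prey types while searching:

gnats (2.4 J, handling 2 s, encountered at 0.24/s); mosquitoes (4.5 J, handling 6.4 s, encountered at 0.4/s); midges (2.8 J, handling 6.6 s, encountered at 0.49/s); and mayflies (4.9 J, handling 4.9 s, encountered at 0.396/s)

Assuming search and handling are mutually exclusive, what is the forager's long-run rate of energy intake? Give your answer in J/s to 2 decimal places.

0.62 J/s

R = (0.24×2.4 + 0.4×4.5 + 0.49×2.8 + 0.396×4.9) / (1 + 0.24×2 + 0.4×6.4 + 0.49×6.6 + 0.396×4.9) = 5.688/9.214 = 0.6173 J/s.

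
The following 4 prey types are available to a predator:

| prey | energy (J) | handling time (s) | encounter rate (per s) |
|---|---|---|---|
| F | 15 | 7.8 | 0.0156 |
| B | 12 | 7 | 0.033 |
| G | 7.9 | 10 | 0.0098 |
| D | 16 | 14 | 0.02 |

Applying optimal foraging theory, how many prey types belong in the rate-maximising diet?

4

Profitabilities (E/h, J/s): F 1.92, B 1.71, D 1.14, G 0.79. Add prey in this order while the next type's profitability exceeds the intake rate on those already taken.
Rate on top 1: 0.2086. B: 1.71 > 0.2086 → include.
Rate on top 2: 0.4657. D: 1.14 > 0.4657 → include.
Rate on top 3: 0.5819. G: 0.79 > 0.5819 → include.
Optimal diet: F, B, D, G — 4 of 4 types.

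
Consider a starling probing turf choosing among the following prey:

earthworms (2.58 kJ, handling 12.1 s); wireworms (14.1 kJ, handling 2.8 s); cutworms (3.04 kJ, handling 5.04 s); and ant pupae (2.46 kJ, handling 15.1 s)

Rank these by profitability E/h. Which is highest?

wireworms

In descending order of E/h:
wireworms: 14.1/2.8 = 5.04 kJ/s
cutworms: 3.04/5.04 = 0.603 kJ/s
earthworms: 2.58/12.1 = 0.213 kJ/s
ant pupae: 2.46/15.1 = 0.163 kJ/s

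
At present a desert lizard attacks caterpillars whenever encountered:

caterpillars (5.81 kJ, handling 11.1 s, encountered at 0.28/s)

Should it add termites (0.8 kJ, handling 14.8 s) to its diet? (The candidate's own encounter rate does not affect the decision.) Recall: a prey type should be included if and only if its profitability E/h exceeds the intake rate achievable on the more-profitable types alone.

On caterpillars alone, R = ΣλE/(1+Σλh) = 1.627/4.108 = 0.396 kJ/s.
termites: E/h = 0.8/14.8 = 0.05405 kJ/s.
Since 0.05405 < R, time spent handling termites is better spent searching.

No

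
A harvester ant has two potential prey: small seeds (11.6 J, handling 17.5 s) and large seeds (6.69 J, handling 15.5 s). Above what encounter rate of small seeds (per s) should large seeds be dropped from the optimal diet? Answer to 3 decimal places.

0.107 per s

Drop large seeds once their profitability E₂/h₂ falls below the rate achievable on small seeds alone: E₂/h₂ = λE₁/(1 + λh₁).
Solve for λ: λE₁h₂ = E₂(1 + λh₁) → λ(E₁h₂ − E₂h₁) = E₂ → λ = E₂/(E₁h₂ − E₂h₁).
λ = 6.69/(11.6×15.5 − 6.69×17.5) = 6.69/62.72 = 0.1067 per s.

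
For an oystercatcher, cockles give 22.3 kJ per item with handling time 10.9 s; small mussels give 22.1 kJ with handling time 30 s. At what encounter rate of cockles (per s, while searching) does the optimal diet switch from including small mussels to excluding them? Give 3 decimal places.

0.052 per s

The zero-one rule: include small mussels iff E₂/h₂ > λE₁/(1+λh₁). Equality gives the switch point.
λE₁h₂ = E₂ + λE₂h₁ ⇒ λ = E₂/(E₁h₂ − E₂h₁) = 22.1/(669 − 240.9) = 0.05162 per s.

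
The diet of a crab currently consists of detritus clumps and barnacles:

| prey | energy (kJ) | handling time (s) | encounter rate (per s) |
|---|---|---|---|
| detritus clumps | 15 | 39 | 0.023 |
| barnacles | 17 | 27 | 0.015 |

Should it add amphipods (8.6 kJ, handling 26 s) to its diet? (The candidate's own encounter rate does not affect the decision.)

Yes

Current rate: (0.023×15 + 0.015×17)/(1 + 0.023×39 + 0.015×27) = 0.2606 kJ/s.
amphipods: E/h = 8.6/26 = 0.3308 kJ/s.
Since 0.3308 > R, including amphipods increases the long-run rate.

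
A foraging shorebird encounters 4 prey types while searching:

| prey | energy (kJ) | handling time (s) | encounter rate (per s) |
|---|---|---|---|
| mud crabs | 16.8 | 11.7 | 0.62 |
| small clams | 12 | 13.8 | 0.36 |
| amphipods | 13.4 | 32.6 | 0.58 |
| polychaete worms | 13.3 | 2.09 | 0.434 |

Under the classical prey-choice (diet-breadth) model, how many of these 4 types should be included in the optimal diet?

E/h in descending order: polychaete worms 6.36, mud crabs 1.44, small clams 0.87, amphipods 0.411 kJ/s. The optimal diet is the largest prefix of this list for which every included type satisfies E_i/h_i > R on the types above it.
Rate on top 1: 3.027. mud crabs: 1.44 < 3.027 → exclude; stop.
Optimal diet: polychaete worms — 1 of 4 types.

1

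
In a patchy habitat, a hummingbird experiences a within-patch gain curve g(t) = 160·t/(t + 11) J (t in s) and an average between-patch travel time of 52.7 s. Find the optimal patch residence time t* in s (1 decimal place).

Optimal t* satisfies g'(t*) = g(t*)/(T + t*).
g'(t) = 160·11/(t + 11)². Setting 160·11/(t+11)² = 160t/[(t+11)(52.7+t)] gives 11(52.7+t) = t(t+11), so t² = 11×52.7 = 579.7.
t* = √579.7 = 24.08 s.

24.1 s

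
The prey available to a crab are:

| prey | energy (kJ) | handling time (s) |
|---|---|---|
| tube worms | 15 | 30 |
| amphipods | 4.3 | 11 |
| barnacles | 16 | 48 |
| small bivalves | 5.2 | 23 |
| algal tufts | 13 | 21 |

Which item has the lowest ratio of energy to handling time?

In descending order of E/h:
algal tufts: 13/21 = 0.619 kJ/s
tube worms: 15/30 = 0.5 kJ/s
amphipods: 4.3/11 = 0.391 kJ/s
barnacles: 16/48 = 0.333 kJ/s
small bivalves: 5.2/23 = 0.226 kJ/s

small bivalves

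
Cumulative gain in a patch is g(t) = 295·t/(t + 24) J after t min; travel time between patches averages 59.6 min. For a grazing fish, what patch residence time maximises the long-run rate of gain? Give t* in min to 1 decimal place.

Optimal t* satisfies g'(t*) = g(t*)/(T + t*).
g'(t) = 295·24/(t + 24)². Setting 295·24/(t+24)² = 295t/[(t+24)(59.6+t)] gives 24(59.6+t) = t(t+24), so t² = 24×59.6 = 1430.
t* = √1430 = 37.82 min.

37.8 min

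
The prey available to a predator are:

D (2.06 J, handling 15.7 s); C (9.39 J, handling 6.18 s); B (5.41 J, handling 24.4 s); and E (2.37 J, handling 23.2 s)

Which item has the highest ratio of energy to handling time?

In descending order of E/h:
C: 9.39/6.18 = 1.52 J/s
B: 5.41/24.4 = 0.222 J/s
D: 2.06/15.7 = 0.131 J/s
E: 2.37/23.2 = 0.102 J/s

C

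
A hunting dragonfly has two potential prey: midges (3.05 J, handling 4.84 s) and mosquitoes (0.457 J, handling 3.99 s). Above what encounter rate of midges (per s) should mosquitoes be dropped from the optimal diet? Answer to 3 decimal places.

0.046 per s

Drop mosquitoes once their profitability E₂/h₂ falls below the rate achievable on midges alone: E₂/h₂ = λE₁/(1 + λh₁).
Solve for λ: λE₁h₂ = E₂(1 + λh₁) → λ(E₁h₂ − E₂h₁) = E₂ → λ = E₂/(E₁h₂ − E₂h₁).
λ = 0.457/(3.05×3.99 − 0.457×4.84) = 0.457/9.958 = 0.04589 per s.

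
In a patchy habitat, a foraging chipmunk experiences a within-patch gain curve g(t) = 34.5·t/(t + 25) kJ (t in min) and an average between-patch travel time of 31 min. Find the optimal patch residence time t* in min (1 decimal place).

27.8 min

Maximise g(t)/(T+t): set derivative to zero → g'(t)(T+t) = g(t).
g'(t) = 34.5·25/(t + 25)². Setting 34.5·25/(t+25)² = 34.5t/[(t+25)(31+t)] gives 25(31+t) = t(t+25), so t² = 25×31 = 775.
t* = √775 = 27.84 min.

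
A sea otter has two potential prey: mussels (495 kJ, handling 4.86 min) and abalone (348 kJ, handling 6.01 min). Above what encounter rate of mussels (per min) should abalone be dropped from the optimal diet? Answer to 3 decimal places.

Drop abalone once their profitability E₂/h₂ falls below the rate achievable on mussels alone: E₂/h₂ = λE₁/(1 + λh₁).
Solve for λ: λE₁h₂ = E₂(1 + λh₁) → λ(E₁h₂ − E₂h₁) = E₂ → λ = E₂/(E₁h₂ − E₂h₁).
λ = 348/(495×6.01 − 348×4.86) = 348/1284 = 0.2711 per min.

0.271 per min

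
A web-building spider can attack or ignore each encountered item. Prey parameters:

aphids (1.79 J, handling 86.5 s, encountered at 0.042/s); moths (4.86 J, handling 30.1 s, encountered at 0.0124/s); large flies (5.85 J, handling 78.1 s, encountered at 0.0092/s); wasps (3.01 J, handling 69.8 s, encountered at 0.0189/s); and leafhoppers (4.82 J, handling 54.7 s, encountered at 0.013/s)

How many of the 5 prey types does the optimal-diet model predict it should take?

3

Rank by E/h (J/s): moths 0.161, leafhoppers 0.0881, large flies 0.0749, wasps 0.0431, aphids 0.0207. Include each in turn until the next type's E/h falls below the running intake rate.
Rate on top 1: 0.04388. leafhoppers: 0.0881 > 0.04388 → include.
Rate on top 2: 0.05898. large flies: 0.0749 > 0.05898 → include.
Rate on top 3: 0.06306. wasps: 0.0431 < 0.06306 → exclude; stop.
Optimal diet: moths, leafhoppers, large flies — 3 of 5 types.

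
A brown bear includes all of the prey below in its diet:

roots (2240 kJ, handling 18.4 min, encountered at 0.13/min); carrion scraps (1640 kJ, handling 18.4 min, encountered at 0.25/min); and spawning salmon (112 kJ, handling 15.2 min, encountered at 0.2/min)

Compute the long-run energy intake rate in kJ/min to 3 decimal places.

65.591 kJ/min

Energy encountered per unit search time: 0.13×2240 + 0.25×1640 + 0.2×112 = 723.6 kJ/min.
Handling time per unit search time: 0.13×18.4 + 0.25×18.4 + 0.2×15.2 = 10.03.
Rate = 723.6/(1 + 10.03) = 65.59 kJ/min.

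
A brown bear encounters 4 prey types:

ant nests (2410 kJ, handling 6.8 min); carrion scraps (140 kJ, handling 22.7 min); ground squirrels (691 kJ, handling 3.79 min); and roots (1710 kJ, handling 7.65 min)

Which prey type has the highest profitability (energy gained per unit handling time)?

In descending order of E/h:
ant nests: 2410/6.8 = 354 kJ/min
roots: 1710/7.65 = 224 kJ/min
ground squirrels: 691/3.79 = 182 kJ/min
carrion scraps: 140/22.7 = 6.17 kJ/min

ant nests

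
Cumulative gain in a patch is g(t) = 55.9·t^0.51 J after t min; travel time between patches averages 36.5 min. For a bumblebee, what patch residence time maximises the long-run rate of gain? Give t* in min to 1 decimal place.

Maximise g(t)/(T+t): set derivative to zero → g'(t)(T+t) = g(t).
g'(t) = 0.51·55.9·t^-0.49. Setting 0.51·55.9·t^-0.49 = 55.9·t^0.51/(36.5+t) gives 0.51(36.5+t) = t, so 0.49·t = 0.51×36.5.
t* = 0.51×36.5/0.49 = 37.99 min.

38.0 min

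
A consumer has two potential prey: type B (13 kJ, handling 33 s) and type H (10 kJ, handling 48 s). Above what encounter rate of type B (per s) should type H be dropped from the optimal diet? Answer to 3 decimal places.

0.034 per s

Drop type H once their profitability E₂/h₂ falls below the rate achievable on type B alone: E₂/h₂ = λE₁/(1 + λh₁).
Solve for λ: λE₁h₂ = E₂(1 + λh₁) → λ(E₁h₂ − E₂h₁) = E₂ → λ = E₂/(E₁h₂ − E₂h₁).
λ = 10/(13×48 − 10×33) = 10/294 = 0.03401 per s.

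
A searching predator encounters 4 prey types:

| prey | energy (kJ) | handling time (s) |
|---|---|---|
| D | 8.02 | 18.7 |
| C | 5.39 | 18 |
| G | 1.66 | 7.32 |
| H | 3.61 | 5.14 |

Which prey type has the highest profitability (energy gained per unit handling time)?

H

In descending order of E/h:
H: 3.61/5.14 = 0.702 kJ/s
D: 8.02/18.7 = 0.429 kJ/s
C: 5.39/18 = 0.299 kJ/s
G: 1.66/7.32 = 0.227 kJ/s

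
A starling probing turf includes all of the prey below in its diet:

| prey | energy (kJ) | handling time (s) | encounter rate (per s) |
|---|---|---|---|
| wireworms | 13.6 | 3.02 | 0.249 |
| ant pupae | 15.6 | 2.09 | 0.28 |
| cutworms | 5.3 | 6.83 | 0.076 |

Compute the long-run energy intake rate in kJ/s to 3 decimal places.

R = Σλ_iE_i / (1 + Σλ_ih_i)
Numerator: 0.249×13.6 + 0.28×15.6 + 0.076×5.3 = 8.157
Denominator: 1 + 0.249×3.02 + 0.28×2.09 + 0.076×6.83 = 2.856
R = 8.157/2.856 = 2.856 kJ/s

2.856 kJ/s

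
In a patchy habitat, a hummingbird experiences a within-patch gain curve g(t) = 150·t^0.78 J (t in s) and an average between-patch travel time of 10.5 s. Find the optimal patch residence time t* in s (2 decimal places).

By the marginal value theorem, leave when the instantaneous gain rate g'(t) equals the habitat-wide average g(t)/(T + t).
g'(t) = 0.78·150·t^-0.22. Setting 0.78·150·t^-0.22 = 150·t^0.78/(10.5+t) gives 0.78(10.5+t) = t, so 0.22·t = 0.78×10.5.
t* = 0.78×10.5/0.22 = 37.23 s.

37.23 s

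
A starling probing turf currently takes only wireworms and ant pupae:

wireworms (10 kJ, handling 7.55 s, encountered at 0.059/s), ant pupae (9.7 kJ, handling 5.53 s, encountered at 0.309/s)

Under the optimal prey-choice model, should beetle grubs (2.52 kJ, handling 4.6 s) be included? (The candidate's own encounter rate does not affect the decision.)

Current rate: (0.059×10 + 0.309×9.7)/(1 + 0.059×7.55 + 0.309×5.53) = 1.137 kJ/s.
beetle grubs: E/h = 2.52/4.6 = 0.5478 kJ/s.
0.5478 < 1.137, so adding beetle grubs would lower the average — exclude it.

No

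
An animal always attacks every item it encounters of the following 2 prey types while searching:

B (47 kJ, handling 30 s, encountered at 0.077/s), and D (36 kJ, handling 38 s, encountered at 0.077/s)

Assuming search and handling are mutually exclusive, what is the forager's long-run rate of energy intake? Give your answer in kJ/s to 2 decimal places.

R = (0.077×47 + 0.077×36) / (1 + 0.077×30 + 0.077×38) = 6.391/6.236 = 1.025 kJ/s.

1.02 kJ/s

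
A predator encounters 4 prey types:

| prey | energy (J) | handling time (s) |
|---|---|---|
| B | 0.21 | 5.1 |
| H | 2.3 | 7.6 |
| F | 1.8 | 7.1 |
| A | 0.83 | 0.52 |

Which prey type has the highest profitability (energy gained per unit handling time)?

A

In descending order of E/h:
A: 0.83/0.52 = 1.6 J/s
H: 2.3/7.6 = 0.303 J/s
F: 1.8/7.1 = 0.254 J/s
B: 0.21/5.1 = 0.0412 J/s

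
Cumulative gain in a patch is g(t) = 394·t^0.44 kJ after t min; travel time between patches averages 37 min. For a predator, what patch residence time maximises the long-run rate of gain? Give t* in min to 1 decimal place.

Maximise g(t)/(T+t): set derivative to zero → g'(t)(T+t) = g(t).
g'(t) = 0.44·394·t^-0.56. Setting 0.44·394·t^-0.56 = 394·t^0.44/(37+t) gives 0.44(37+t) = t, so 0.56·t = 0.44×37.
t* = 0.44×37/0.56 = 29.07 min.

29.1 min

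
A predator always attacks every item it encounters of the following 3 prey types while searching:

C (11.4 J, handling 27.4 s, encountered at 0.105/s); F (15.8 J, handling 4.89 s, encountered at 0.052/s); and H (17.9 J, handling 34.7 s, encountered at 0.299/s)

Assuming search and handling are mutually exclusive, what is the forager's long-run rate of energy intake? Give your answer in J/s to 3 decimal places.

Energy encountered per unit search time: 0.105×11.4 + 0.052×15.8 + 0.299×17.9 = 7.371 J/s.
Handling time per unit search time: 0.105×27.4 + 0.052×4.89 + 0.299×34.7 = 13.51.
Rate = 7.371/(1 + 13.51) = 0.5081 J/s.

0.508 J/s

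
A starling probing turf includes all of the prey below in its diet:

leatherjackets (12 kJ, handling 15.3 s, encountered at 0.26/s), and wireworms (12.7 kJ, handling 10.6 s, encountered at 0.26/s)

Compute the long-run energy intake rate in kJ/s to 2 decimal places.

Energy encountered per unit search time: 0.26×12 + 0.26×12.7 = 6.422 kJ/s.
Handling time per unit search time: 0.26×15.3 + 0.26×10.6 = 6.734.
Rate = 6.422/(1 + 6.734) = 0.8304 kJ/s.

0.83 kJ/s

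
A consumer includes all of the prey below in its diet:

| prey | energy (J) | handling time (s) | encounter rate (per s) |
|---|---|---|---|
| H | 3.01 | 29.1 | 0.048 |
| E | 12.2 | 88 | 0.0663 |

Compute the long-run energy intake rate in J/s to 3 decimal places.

0.116 J/s

R = Σλ_iE_i / (1 + Σλ_ih_i)
Numerator: 0.048×3.01 + 0.0663×12.2 = 0.9533
Denominator: 1 + 0.048×29.1 + 0.0663×88 = 8.231
R = 0.9533/8.231 = 0.1158 J/s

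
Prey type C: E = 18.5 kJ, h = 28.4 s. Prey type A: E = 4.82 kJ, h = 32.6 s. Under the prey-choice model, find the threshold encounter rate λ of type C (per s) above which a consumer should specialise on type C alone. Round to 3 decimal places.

Drop type A once their profitability E₂/h₂ falls below the rate achievable on type C alone: E₂/h₂ = λE₁/(1 + λh₁).
Solve for λ: λE₁h₂ = E₂(1 + λh₁) → λ(E₁h₂ − E₂h₁) = E₂ → λ = E₂/(E₁h₂ − E₂h₁).
λ = 4.82/(18.5×32.6 − 4.82×28.4) = 4.82/466.2 = 0.01034 per s.

0.010 per s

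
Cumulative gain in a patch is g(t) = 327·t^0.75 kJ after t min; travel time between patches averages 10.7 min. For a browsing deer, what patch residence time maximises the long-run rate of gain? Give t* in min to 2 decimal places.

Optimal t* satisfies g'(t*) = g(t*)/(T + t*).
g'(t) = 0.75·327·t^-0.25. Setting 0.75·327·t^-0.25 = 327·t^0.75/(10.7+t) gives 0.75(10.7+t) = t, so 0.25·t = 0.75×10.7.
t* = 0.75×10.7/0.25 = 32.1 min.

32.10 min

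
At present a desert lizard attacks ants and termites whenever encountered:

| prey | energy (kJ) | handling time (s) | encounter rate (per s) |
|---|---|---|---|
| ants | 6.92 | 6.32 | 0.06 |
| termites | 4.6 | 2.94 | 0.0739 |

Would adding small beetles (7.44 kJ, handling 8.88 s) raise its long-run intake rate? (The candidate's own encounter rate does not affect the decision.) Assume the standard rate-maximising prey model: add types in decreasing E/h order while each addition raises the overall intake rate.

Yes

Intake rate on the current diet: R = (0.06×6.92 + 0.0739×4.6) / (1 + 0.06×6.32 + 0.0739×2.94) = 0.7551/1.596 = 0.473 kJ/s.
small beetles: E/h = 7.44/8.88 = 0.8378 kJ/s.
Since 0.8378 > R, including small beetles increases the long-run rate.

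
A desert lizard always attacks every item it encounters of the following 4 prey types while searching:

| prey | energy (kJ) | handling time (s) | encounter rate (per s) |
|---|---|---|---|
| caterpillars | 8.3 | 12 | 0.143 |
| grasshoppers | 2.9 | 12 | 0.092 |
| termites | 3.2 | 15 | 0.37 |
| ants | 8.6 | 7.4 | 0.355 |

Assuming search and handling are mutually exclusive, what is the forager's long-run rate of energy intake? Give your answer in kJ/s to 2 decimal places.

0.47 kJ/s

R = (0.143×8.3 + 0.092×2.9 + 0.37×3.2 + 0.355×8.6) / (1 + 0.143×12 + 0.092×12 + 0.37×15 + 0.355×7.4) = 5.691/12 = 0.4743 kJ/s.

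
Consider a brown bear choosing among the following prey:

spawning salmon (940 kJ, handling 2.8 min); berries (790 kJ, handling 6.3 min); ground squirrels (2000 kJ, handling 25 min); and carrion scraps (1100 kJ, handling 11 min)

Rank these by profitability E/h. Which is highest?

In descending order of E/h:
spawning salmon: 940/2.8 = 336 kJ/min
berries: 790/6.3 = 125 kJ/min
carrion scraps: 1100/11 = 100 kJ/min
ground squirrels: 2000/25 = 80 kJ/min

spawning salmon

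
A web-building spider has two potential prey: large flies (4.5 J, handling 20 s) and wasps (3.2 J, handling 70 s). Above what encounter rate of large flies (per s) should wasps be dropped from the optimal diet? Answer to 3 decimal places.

Drop wasps once their profitability E₂/h₂ falls below the rate achievable on large flies alone: E₂/h₂ = λE₁/(1 + λh₁).
Solve for λ: λE₁h₂ = E₂(1 + λh₁) → λ(E₁h₂ − E₂h₁) = E₂ → λ = E₂/(E₁h₂ − E₂h₁).
λ = 3.2/(4.5×70 − 3.2×20) = 3.2/251 = 0.01275 per s.

0.013 per s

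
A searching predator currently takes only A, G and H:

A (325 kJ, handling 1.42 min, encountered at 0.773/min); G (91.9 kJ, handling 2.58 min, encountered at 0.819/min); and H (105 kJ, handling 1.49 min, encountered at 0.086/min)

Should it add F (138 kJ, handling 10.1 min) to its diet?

No

Intake rate on the current diet: R = (0.773×325 + 0.819×91.9 + 0.086×105) / (1 + 0.773×1.42 + 0.819×2.58 + 0.086×1.49) = 335.5/4.339 = 77.33 kJ/min.
Profitability of F: 138/10.1 = 13.66 kJ/min.
Since 13.66 < R, time spent handling F is better spent searching.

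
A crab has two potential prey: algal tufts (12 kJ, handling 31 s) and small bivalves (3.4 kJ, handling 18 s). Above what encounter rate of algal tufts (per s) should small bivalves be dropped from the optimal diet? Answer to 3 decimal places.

0.031 per s

The zero-one rule: include small bivalves iff E₂/h₂ > λE₁/(1+λh₁). Equality gives the switch point.
λE₁h₂ = E₂ + λE₂h₁ ⇒ λ = E₂/(E₁h₂ − E₂h₁) = 3.4/(216 − 105.4) = 0.03074 per s.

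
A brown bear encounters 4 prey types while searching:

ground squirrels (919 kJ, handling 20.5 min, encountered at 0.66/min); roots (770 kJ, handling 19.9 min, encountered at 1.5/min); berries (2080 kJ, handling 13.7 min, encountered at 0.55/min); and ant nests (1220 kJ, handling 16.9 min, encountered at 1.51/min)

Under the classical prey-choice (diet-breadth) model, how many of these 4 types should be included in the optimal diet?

E/h in descending order: berries 152, ant nests 72.2, ground squirrels 44.8, roots 38.7 kJ/min. The optimal diet is the largest prefix of this list for which every included type satisfies E_i/h_i > R on the types above it.
Rate on top 1: 134. ant nests: 72.2 < 134 → exclude; stop.
Optimal diet: berries — 1 of 4 types.

1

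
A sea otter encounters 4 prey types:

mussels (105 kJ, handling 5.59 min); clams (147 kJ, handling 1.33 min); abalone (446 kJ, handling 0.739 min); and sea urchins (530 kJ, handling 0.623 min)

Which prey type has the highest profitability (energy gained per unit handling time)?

sea urchins

In descending order of E/h:
sea urchins: 530/0.623 = 851 kJ/min
abalone: 446/0.739 = 604 kJ/min
clams: 147/1.33 = 111 kJ/min
mussels: 105/5.59 = 18.8 kJ/min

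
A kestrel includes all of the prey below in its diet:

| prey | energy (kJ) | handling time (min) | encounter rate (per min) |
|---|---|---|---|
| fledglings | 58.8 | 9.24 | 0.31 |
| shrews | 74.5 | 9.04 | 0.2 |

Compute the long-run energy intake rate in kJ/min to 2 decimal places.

Energy encountered per unit search time: 0.31×58.8 + 0.2×74.5 = 33.13 kJ/min.
Handling time per unit search time: 0.31×9.24 + 0.2×9.04 = 4.672.
Rate = 33.13/(1 + 4.672) = 5.84 kJ/min.

5.84 kJ/min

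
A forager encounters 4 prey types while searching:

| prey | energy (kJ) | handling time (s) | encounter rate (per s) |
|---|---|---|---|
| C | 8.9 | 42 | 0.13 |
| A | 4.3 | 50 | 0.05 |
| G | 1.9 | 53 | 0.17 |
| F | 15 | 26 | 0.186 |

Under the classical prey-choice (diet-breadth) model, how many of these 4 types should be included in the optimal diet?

1

E/h in descending order: F 0.577, C 0.212, A 0.086, G 0.0358 kJ/s. The optimal diet is the largest prefix of this list for which every included type satisfies E_i/h_i > R on the types above it.
Rate on top 1: 0.4781. C: 0.212 < 0.4781 → exclude; stop.
Optimal diet: F — 1 of 4 types.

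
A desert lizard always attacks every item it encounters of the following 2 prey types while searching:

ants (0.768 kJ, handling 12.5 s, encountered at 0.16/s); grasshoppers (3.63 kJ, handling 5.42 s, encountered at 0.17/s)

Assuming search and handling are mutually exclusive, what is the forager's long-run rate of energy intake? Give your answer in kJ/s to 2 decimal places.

R = Σλ_iE_i / (1 + Σλ_ih_i)
Numerator: 0.16×0.768 + 0.17×3.63 = 0.74
Denominator: 1 + 0.16×12.5 + 0.17×5.42 = 3.921
R = 0.74/3.921 = 0.1887 kJ/s

0.19 kJ/s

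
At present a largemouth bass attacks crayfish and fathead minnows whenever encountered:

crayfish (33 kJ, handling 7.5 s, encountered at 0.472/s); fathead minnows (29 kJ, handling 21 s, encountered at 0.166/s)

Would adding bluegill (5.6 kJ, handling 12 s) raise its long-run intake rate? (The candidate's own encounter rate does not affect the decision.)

On crayfish and fathead minnows alone, R = ΣλE/(1+Σλh) = 20.39/8.026 = 2.54 kJ/s.
bluegill: E/h = 5.6/12 = 0.4667 kJ/s.
Since 0.4667 < R, time spent handling bluegill is better spent searching.

No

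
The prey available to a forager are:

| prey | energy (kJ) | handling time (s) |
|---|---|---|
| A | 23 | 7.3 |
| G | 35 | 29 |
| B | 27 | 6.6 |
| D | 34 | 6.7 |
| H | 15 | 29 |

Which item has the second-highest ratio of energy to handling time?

B

In descending order of E/h:
D: 34/6.7 = 5.07 kJ/s
B: 27/6.6 = 4.09 kJ/s
A: 23/7.3 = 3.15 kJ/s
G: 35/29 = 1.21 kJ/s
H: 15/29 = 0.517 kJ/s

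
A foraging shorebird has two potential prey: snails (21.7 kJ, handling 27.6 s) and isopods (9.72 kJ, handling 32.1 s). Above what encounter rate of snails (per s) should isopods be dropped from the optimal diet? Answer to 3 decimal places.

0.023 per s

The zero-one rule: include isopods iff E₂/h₂ > λE₁/(1+λh₁). Equality gives the switch point.
λE₁h₂ = E₂ + λE₂h₁ ⇒ λ = E₂/(E₁h₂ − E₂h₁) = 9.72/(696.6 − 268.3) = 0.02269 per s.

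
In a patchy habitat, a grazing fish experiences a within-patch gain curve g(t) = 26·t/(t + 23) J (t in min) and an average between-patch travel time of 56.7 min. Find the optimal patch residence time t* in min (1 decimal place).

By the marginal value theorem, leave when the instantaneous gain rate g'(t) equals the habitat-wide average g(t)/(T + t).
g'(t) = 26·23/(t + 23)². Setting 26·23/(t+23)² = 26t/[(t+23)(56.7+t)] gives 23(56.7+t) = t(t+23), so t² = 23×56.7 = 1304.
t* = √1304 = 36.11 min.

36.1 min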